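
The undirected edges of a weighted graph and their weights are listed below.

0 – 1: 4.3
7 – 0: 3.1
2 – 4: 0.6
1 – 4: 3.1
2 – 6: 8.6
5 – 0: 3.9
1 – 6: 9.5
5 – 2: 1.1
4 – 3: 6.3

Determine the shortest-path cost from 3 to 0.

Enumerating some paths:
3–4–1–0: 6.3+3.1+4.3 = 13.7
3–4–2–6–1–0: 6.3+0.6+8.6+9.5+4.3 = 29.3
3–4–2–5–0: 6.3+0.6+1.1+3.9 = 11.9
The minimum is 11.9 via 3–4–2–5–0.

11.9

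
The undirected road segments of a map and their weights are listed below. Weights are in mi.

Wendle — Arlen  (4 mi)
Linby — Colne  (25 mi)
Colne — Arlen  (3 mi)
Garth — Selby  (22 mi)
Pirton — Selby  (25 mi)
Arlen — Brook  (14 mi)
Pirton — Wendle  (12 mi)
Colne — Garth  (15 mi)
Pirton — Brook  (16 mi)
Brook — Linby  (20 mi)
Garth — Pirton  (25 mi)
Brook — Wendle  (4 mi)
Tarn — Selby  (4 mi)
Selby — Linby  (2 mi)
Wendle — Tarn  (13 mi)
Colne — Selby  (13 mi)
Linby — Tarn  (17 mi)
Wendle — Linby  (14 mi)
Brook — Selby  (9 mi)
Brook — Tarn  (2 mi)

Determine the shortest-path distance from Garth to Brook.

26 mi

Settle nodes by increasing distance from Garth:
Garth: 0
Colne: 15  (via Garth)
Arlen: 18  (via Colne)
Selby: 22  (via Garth)
Wendle: 22  (via Arlen)
Linby: 24  (via Selby)
Pirton: 25  (via Garth)
Brook: 26  (via Wendle)
Shortest route: Garth → Colne → Arlen → Wendle → Brook = 26 mi.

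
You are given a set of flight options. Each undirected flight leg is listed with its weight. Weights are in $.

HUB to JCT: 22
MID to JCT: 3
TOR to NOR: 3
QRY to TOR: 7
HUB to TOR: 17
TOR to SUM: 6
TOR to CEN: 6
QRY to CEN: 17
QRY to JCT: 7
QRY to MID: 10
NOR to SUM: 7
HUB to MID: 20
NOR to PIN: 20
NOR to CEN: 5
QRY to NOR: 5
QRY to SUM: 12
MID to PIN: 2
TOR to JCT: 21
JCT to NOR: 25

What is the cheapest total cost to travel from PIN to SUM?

Candidate routes:
PIN - MID - QRY - TOR - SUM: 2+10+7+6 = 25
PIN - MID - QRY - SUM: 2+10+12 = 24
PIN - MID - JCT - QRY - TOR - SUM: 2+3+7+7+6 = 25
PIN - MID - JCT - QRY - NOR - TOR - SUM: 2+3+7+5+3+6 = 26
The minimum is $24 via PIN - MID - QRY - SUM.

$24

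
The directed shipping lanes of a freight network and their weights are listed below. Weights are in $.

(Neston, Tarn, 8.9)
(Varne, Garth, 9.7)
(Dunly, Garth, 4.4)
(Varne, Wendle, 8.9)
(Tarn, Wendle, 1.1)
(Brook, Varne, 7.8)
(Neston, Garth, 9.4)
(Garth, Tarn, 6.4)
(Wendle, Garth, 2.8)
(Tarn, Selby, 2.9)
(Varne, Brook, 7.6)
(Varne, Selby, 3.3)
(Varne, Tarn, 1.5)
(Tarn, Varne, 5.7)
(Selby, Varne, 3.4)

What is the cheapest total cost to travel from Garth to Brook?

Running Dijkstra from Garth:
Garth: 0
Tarn: 6.4  (via Garth)
Wendle: 7.5  (via Tarn)
Selby: 9.3  (via Tarn)
Varne: 12.1  (via Tarn)
Brook: 19.7  (via Varne)
Shortest route: Garth → Tarn → Varne → Brook = $19.7.

$19.7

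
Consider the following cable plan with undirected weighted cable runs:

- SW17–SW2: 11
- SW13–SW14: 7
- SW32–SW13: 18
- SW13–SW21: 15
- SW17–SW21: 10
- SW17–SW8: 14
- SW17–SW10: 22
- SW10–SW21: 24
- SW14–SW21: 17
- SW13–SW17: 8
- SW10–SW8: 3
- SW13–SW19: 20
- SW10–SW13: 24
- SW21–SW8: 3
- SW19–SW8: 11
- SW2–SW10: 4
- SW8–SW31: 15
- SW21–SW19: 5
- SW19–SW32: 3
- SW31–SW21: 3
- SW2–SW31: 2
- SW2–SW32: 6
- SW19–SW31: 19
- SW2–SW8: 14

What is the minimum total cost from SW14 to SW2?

Enumerating some paths:
SW14 → SW21 → SW8 → SW10 → SW2: 17+3+3+4 = 27
SW14 → SW13 → SW17 → SW2: 7+8+11 = 26
SW14 → SW13 → SW21 → SW31 → SW2: 7+15+3+2 = 27
SW14 → SW21 → SW31 → SW2: 17+3+2 = 22
Cheapest is SW14 → SW21 → SW31 → SW2 at 22.

22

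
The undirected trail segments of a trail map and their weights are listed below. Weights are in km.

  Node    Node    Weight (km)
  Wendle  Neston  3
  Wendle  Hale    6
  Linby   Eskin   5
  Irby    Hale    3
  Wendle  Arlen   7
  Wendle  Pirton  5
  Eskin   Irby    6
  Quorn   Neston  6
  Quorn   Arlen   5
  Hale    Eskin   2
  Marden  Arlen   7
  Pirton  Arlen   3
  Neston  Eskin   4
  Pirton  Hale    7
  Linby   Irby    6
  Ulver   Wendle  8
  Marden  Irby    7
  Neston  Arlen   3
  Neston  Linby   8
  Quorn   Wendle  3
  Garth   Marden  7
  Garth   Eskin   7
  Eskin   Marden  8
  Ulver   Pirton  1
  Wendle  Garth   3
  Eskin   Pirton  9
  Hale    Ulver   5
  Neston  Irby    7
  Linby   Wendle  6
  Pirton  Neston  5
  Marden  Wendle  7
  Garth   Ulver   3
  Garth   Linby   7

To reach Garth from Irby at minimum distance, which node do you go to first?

Candidate routes:
Irby - Hale - Ulver - Garth: 3+5+3 = 11
Irby - Hale - Wendle - Garth: 3+6+3 = 12
The minimum is 11 km via Irby - Hale - Ulver - Garth.
So from Irby the first move is to Hale.

Hale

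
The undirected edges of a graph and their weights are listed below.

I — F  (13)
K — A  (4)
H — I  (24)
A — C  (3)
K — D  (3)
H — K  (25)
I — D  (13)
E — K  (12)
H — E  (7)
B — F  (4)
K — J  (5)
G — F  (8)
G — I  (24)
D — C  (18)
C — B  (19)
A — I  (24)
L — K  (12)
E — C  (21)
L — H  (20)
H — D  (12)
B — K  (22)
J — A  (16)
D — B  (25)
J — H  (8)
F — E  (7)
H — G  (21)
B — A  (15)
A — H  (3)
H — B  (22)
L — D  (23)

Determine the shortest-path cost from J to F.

22

Candidate routes:
J - H - E - F: 8+7+7 = 22
J - K - E - F: 5+12+7 = 24
J - K - A - H - E - F: 5+4+3+7+7 = 26
The minimum is 22 via J - H - E - F.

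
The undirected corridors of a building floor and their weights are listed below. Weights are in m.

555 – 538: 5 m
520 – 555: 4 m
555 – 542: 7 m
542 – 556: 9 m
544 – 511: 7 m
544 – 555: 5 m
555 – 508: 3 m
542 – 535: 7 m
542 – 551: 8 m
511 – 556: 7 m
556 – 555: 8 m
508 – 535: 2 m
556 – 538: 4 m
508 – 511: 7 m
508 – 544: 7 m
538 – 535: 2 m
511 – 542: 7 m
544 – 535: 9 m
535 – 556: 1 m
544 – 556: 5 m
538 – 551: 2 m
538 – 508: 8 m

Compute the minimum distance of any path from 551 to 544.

Enumerating some paths:
551 - 538 - 535 - 556 - 544: 2+2+1+5 = 10
551 - 538 - 556 - 544: 2+4+5 = 11
Cheapest is 551 - 538 - 535 - 556 - 544 at 10 m.

10 m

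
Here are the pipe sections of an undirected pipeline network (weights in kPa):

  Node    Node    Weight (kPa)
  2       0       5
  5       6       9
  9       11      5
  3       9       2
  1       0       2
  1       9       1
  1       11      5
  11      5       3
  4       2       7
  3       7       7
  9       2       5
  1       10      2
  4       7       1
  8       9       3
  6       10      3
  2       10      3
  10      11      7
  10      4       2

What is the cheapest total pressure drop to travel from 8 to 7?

9 kPa

Running Dijkstra from 8:
8: 0
9: 3  (via 8)
1: 4  (via 9)
3: 5  (via 9)
0: 6  (via 1)
10: 6  (via 1)
2: 8  (via 9)
4: 8  (via 10)
11: 8  (via 9)
6: 9  (via 10)
7: 9  (via 4)
Shortest route: 8–9–1–10–4–7 = 9 kPa.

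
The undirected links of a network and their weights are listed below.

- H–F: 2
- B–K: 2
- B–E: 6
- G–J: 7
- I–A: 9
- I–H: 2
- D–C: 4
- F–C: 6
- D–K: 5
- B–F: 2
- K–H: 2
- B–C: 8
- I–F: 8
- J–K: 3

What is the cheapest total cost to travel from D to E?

13

Settle nodes by increasing distance from D:
D: 0
C: 4  (via D)
K: 5  (via D)
B: 7  (via K)
H: 7  (via K)
J: 8  (via K)
F: 9  (via B)
I: 9  (via H)
E: 13  (via B)
Shortest route: D–K–B–E = 13.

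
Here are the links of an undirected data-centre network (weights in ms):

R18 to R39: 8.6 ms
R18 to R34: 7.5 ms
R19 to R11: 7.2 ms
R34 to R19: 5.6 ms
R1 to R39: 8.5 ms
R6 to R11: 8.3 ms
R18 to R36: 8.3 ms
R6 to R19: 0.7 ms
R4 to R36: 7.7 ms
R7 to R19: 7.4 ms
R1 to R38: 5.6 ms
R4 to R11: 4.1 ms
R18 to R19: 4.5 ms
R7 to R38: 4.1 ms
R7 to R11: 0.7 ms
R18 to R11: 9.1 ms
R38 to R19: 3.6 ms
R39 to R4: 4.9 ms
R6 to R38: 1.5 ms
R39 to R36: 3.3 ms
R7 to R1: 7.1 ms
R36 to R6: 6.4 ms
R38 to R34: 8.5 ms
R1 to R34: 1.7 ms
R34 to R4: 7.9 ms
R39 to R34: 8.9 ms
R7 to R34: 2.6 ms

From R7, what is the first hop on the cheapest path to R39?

Compare a few routes:
R7 → R34 → R1 → R39: 2.6+1.7+8.5 = 12.8
R7 → R11 → R4 → R39: 0.7+4.1+4.9 = 9.7
R7 → R34 → R39: 2.6+8.9 = 11.5
Cheapest is R7 → R11 → R4 → R39 at 9.7 ms.
So from R7 the first move is to R11.

R11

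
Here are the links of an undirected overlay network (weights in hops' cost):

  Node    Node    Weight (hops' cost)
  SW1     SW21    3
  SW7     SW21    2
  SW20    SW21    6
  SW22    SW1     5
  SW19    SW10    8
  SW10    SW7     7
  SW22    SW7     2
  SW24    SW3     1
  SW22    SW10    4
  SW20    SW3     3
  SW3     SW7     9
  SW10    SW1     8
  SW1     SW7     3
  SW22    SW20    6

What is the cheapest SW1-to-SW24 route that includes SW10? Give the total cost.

22 hops' cost

Best SW1 to SW10: SW1–SW10 costing 8
Best SW10 to SW24: SW10–SW22–SW20–SW3–SW24 costing 14
Total via SW10: 8 + 14 = 22 hops' cost.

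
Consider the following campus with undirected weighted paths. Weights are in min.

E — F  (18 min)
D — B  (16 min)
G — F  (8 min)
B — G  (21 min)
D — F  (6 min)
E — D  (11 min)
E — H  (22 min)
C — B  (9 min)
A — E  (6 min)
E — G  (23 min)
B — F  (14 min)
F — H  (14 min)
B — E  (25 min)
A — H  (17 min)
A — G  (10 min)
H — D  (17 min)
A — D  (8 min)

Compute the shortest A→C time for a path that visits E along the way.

40 min

Shortest A→E: A → E = 6
Shortest E→C: E → B → C = 34
Total via E: 6 + 34 = 40 min.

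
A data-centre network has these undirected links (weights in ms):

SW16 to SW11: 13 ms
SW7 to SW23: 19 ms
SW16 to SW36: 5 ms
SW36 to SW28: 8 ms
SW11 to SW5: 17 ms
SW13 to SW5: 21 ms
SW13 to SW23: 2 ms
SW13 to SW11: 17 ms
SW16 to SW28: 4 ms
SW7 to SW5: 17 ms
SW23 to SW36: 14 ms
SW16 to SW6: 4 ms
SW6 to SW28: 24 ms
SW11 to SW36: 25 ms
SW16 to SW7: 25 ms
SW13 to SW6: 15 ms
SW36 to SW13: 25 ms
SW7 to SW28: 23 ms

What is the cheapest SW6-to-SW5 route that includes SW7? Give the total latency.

46 ms

Best SW6 to SW7: SW6–SW16–SW7 costing 29
Shortest SW7→SW5: SW7–SW5 = 17
Total via SW7: 29 + 17 = 46 ms.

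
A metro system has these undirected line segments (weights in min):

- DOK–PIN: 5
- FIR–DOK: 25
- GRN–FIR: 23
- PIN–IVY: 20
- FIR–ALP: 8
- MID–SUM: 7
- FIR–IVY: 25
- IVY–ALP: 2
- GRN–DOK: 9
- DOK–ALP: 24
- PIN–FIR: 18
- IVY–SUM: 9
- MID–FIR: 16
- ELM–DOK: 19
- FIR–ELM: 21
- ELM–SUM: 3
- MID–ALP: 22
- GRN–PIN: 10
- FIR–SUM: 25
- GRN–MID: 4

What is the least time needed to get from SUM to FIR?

Settle nodes by increasing distance from SUM:
SUM: 0
ELM: 3  (via SUM)
MID: 7  (via SUM)
IVY: 9  (via SUM)
GRN: 11  (via MID)
ALP: 11  (via IVY)
FIR: 19  (via ALP)
Shortest route: SUM → IVY → ALP → FIR = 19 min.

19 min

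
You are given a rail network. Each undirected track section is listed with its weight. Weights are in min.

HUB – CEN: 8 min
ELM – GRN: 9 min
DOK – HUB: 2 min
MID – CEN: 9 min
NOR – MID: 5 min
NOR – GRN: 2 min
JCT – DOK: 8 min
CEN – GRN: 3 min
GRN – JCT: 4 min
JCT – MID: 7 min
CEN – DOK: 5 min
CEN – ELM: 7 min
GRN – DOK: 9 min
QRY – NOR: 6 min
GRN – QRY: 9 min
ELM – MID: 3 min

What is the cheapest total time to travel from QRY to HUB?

18 min

Enumerating some paths:
QRY - NOR - GRN - CEN - DOK - HUB: 6+2+3+5+2 = 18
QRY - NOR - GRN - DOK - HUB: 6+2+9+2 = 19
Cheapest is QRY - NOR - GRN - CEN - DOK - HUB at 18 min.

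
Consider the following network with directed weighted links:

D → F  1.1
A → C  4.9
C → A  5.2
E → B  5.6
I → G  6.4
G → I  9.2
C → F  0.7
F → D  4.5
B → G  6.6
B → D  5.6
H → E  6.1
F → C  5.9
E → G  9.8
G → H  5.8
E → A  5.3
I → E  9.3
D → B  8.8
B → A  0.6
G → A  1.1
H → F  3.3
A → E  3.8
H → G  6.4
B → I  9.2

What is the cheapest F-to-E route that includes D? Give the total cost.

Shortest F→D: F–D = 4.5
Shortest D→E: D–B–A–E = 13.2
Total via D: 4.5 + 13.2 = 17.7.

17.7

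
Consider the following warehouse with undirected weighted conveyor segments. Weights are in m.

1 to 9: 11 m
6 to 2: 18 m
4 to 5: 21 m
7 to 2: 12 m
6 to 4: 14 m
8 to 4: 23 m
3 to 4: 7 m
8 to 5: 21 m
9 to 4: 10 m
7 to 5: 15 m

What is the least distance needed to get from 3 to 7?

Compare a few routes:
3 - 4 - 6 - 2 - 7: 7+14+18+12 = 51
3 - 4 - 5 - 7: 7+21+15 = 43
Cheapest is 3 - 4 - 5 - 7 at 43 m.

43 m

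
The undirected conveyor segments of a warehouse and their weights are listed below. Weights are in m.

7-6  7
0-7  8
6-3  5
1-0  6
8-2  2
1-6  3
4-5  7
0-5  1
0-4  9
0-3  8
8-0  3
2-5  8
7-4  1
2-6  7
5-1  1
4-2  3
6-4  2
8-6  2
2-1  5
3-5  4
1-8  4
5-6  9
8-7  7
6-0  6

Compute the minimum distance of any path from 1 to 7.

6 m

Candidate routes:
1 → 2 → 4 → 7: 5+3+1 = 9
1 → 6 → 4 → 7: 3+2+1 = 6
1 → 8 → 6 → 4 → 7: 4+2+2+1 = 9
1 → 5 → 4 → 7: 1+7+1 = 9
Cheapest is 1 → 6 → 4 → 7 at 6 m.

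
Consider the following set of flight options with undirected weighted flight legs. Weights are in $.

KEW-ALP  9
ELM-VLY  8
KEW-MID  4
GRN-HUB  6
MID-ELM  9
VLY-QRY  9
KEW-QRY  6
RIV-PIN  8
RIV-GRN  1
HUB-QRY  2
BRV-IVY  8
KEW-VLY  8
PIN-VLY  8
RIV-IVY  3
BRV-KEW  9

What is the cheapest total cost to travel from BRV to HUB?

Compare a few routes:
BRV - KEW - QRY - HUB: 9+6+2 = 17
BRV - IVY - RIV - GRN - HUB: 8+3+1+6 = 18
Cheapest is BRV - KEW - QRY - HUB at $17.

$17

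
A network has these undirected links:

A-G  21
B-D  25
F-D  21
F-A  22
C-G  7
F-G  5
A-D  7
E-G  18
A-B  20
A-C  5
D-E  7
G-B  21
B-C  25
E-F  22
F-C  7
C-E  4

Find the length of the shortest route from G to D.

18

Candidate routes:
G–C–A–D: 7+5+7 = 19
G–C–E–D: 7+4+7 = 18
G–F–C–E–D: 5+7+4+7 = 23
G–F–C–A–D: 5+7+5+7 = 24
Cheapest is G–C–E–D at 18.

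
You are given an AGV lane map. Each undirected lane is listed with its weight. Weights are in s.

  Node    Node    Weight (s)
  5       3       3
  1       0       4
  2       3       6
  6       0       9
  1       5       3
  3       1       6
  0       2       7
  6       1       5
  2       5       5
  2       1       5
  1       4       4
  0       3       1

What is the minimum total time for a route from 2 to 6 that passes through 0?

Best 2 to 0: 2 → 0 costing 7
Best 0 to 6: 0 → 6 costing 9
Total via 0: 7 + 9 = 16 s.

16 s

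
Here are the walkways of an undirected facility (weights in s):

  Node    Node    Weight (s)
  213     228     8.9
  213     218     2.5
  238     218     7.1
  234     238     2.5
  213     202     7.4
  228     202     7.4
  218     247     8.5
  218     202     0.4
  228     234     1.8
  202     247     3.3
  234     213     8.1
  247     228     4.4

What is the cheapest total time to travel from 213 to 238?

Running Dijkstra from 213:
213: 0
218: 2.5  (via 213)
202: 2.9  (via 218)
247: 6.2  (via 202)
234: 8.1  (via 213)
228: 8.9  (via 213)
238: 9.6  (via 218)
Shortest route: 213–218–238 = 9.6 s.

9.6 s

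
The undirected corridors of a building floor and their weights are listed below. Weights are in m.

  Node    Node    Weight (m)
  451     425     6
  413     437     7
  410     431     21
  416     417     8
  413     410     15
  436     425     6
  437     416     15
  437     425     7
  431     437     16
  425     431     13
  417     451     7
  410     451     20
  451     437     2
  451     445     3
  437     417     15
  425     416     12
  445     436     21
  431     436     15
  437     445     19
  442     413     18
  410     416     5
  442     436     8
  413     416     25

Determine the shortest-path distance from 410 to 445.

23 m

Running Dijkstra from 410:
410: 0
416: 5  (via 410)
417: 13  (via 416)
413: 15  (via 410)
425: 17  (via 416)
437: 20  (via 416)
451: 20  (via 410)
431: 21  (via 410)
445: 23  (via 451)
Shortest route: 410–451–445 = 23 m.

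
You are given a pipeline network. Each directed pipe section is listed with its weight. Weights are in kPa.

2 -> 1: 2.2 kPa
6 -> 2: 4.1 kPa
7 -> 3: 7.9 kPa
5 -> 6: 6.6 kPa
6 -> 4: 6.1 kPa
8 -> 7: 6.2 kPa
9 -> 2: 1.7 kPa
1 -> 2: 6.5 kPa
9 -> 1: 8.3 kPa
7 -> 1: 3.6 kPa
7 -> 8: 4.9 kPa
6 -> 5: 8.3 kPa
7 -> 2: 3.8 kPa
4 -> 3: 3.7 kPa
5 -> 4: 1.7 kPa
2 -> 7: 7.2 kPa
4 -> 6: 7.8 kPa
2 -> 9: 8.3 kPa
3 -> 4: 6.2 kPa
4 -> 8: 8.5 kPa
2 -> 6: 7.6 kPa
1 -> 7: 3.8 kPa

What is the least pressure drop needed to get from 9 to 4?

Compare a few routes:
9 - 2 - 1 - 7 - 3 - 4: 1.7+2.2+3.8+7.9+6.2 = 21.8
9 - 2 - 6 - 5 - 4: 1.7+7.6+8.3+1.7 = 19.3
9 - 2 - 6 - 4: 1.7+7.6+6.1 = 15.4
9 - 2 - 7 - 3 - 4: 1.7+7.2+7.9+6.2 = 23
Cheapest is 9 - 2 - 6 - 4 at 15.4 kPa.

15.4 kPa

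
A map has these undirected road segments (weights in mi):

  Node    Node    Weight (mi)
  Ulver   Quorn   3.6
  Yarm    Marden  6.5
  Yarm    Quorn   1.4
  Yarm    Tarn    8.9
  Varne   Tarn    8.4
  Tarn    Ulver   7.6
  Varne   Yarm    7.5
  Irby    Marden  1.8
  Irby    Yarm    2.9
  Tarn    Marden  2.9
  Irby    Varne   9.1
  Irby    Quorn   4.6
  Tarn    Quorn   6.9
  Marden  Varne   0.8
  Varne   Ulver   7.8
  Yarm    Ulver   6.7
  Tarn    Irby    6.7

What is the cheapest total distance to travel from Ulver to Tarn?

Running Dijkstra from Ulver:
Ulver: 0
Quorn: 3.6  (via Ulver)
Yarm: 5  (via Quorn)
Tarn: 7.6  (via Ulver)
Shortest route: Ulver–Tarn = 7.6 mi.

7.6 mi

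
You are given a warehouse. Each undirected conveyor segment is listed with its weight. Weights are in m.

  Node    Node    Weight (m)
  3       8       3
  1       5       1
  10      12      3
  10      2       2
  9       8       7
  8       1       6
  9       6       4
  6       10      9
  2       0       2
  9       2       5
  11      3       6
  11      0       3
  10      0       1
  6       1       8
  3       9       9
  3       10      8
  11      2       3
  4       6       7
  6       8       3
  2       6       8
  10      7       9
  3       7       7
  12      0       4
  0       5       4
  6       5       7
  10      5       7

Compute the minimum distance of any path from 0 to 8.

Shortest distances from 0:
0: 0
10: 1  (via 0)
2: 2  (via 0)
11: 3  (via 0)
5: 4  (via 0)
12: 4  (via 0)
1: 5  (via 5)
9: 7  (via 2)
3: 9  (via 10)
6: 10  (via 10)
7: 10  (via 10)
8: 11  (via 1)
Shortest route: 0 → 5 → 1 → 8 = 11 m.

11 m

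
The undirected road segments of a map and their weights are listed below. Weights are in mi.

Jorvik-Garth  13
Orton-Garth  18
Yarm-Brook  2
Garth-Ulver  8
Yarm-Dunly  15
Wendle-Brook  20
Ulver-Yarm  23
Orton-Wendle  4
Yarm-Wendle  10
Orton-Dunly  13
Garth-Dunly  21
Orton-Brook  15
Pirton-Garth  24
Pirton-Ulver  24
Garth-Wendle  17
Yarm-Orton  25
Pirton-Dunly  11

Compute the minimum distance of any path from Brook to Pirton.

28 mi

Running Dijkstra from Brook:
Brook: 0
Yarm: 2  (via Brook)
Wendle: 12  (via Yarm)
Orton: 15  (via Brook)
Dunly: 17  (via Yarm)
Ulver: 25  (via Yarm)
Pirton: 28  (via Dunly)
Shortest route: Brook–Yarm–Dunly–Pirton = 28 mi.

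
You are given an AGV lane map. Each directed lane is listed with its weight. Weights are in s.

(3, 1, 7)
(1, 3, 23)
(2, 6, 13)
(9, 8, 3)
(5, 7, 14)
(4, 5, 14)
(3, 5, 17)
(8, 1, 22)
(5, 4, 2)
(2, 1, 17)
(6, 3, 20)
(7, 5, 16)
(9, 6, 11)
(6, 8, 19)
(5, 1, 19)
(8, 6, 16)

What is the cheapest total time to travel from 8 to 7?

Running Dijkstra from 8:
8: 0
6: 16  (via 8)
1: 22  (via 8)
3: 36  (via 6)
5: 53  (via 3)
4: 55  (via 5)
7: 67  (via 5)
Shortest route: 8–6–3–5–7 = 67 s.

67 s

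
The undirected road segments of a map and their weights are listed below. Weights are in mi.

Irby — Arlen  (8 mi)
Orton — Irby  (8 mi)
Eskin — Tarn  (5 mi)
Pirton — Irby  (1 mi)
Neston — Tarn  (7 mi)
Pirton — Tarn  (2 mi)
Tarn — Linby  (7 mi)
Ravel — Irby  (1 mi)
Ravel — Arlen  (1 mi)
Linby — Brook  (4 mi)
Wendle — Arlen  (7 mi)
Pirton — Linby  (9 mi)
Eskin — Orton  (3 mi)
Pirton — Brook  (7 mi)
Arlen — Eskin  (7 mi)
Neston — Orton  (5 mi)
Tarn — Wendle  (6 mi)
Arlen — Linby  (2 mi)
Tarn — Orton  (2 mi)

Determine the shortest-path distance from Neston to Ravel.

Candidate routes:
Neston - Orton - Irby - Ravel: 5+8+1 = 14
Neston - Orton - Eskin - Tarn - Pirton - Irby - Ravel: 5+3+5+2+1+1 = 17
Neston - Orton - Eskin - Arlen - Ravel: 5+3+7+1 = 16
Neston - Tarn - Pirton - Irby - Ravel: 7+2+1+1 = 11
Cheapest is Neston - Tarn - Pirton - Irby - Ravel at 11 mi.

11 mi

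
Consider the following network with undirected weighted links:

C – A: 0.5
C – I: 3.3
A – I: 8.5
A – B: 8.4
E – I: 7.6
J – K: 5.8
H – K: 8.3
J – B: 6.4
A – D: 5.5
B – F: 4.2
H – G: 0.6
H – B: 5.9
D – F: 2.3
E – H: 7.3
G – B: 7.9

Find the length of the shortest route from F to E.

17.4

Enumerating some paths:
F–D–A–C–I–E: 2.3+5.5+0.5+3.3+7.6 = 19.2
F–B–H–E: 4.2+5.9+7.3 = 17.4
The minimum is 17.4 via F–B–H–E.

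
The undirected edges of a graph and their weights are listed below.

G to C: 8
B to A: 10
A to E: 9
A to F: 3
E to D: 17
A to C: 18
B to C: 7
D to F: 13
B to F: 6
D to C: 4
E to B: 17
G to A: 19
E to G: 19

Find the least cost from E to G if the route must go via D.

Best E to D: E → D costing 17
Best D to G: D → C → G costing 12
Total via D: 17 + 12 = 29.

29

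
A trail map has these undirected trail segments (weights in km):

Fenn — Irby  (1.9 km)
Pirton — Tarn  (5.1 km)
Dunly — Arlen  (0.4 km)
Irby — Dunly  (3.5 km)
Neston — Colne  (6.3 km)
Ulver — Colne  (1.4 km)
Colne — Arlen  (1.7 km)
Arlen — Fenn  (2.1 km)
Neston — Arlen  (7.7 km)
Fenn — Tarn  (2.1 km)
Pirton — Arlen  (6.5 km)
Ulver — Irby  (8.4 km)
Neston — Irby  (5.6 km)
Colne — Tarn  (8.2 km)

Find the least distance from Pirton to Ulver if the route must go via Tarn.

12.4 km

Shortest Pirton→Tarn: Pirton → Tarn = 5.1
Shortest Tarn→Ulver: Tarn → Fenn → Arlen → Colne → Ulver = 7.3
Total via Tarn: 5.1 + 7.3 = 12.4 km.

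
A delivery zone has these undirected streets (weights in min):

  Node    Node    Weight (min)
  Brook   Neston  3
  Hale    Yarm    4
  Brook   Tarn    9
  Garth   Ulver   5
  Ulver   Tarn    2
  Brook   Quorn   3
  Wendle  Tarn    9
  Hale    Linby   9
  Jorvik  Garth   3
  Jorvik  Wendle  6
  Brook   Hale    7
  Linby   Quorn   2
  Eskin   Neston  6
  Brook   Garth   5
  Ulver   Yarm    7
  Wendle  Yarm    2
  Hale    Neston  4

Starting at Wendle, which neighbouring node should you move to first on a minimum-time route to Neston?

Enumerating some paths:
Wendle–Yarm–Hale–Neston: 2+4+4 = 10
Wendle–Yarm–Hale–Brook–Neston: 2+4+7+3 = 16
The minimum is 10 min via Wendle–Yarm–Hale–Neston.
So from Wendle the first move is to Yarm.

Yarm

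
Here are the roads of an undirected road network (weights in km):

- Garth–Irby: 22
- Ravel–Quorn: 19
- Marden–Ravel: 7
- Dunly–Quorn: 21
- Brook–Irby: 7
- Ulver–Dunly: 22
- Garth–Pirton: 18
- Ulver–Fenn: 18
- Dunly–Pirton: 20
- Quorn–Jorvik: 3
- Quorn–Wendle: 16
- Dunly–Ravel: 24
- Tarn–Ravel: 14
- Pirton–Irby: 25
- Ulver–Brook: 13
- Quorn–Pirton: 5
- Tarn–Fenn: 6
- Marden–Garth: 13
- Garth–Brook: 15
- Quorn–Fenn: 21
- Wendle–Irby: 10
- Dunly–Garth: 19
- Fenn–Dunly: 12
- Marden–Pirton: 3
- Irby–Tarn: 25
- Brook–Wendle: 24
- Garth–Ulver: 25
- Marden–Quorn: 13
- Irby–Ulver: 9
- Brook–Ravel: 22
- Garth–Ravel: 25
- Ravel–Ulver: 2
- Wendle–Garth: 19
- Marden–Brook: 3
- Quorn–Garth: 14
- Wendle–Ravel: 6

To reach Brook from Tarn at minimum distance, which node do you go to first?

Compare a few routes:
Tarn–Irby–Brook: 25+7 = 32
Tarn–Ravel–Marden–Brook: 14+7+3 = 24
Tarn–Ravel–Ulver–Brook: 14+2+13 = 29
Cheapest is Tarn–Ravel–Marden–Brook at 24 km.
So from Tarn the first move is to Ravel.

Ravel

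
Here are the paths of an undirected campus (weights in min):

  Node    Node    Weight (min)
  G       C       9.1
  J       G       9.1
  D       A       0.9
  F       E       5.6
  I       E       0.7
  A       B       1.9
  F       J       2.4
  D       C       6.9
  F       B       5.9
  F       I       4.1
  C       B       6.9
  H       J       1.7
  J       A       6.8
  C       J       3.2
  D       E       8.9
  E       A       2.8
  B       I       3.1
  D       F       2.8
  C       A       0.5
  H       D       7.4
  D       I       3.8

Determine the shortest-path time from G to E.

Compare a few routes:
G - C - A - B - I - E: 9.1+0.5+1.9+3.1+0.7 = 15.3
G - C - A - D - I - E: 9.1+0.5+0.9+3.8+0.7 = 15
G - C - A - E: 9.1+0.5+2.8 = 12.4
The minimum is 12.4 min via G - C - A - E.

12.4 min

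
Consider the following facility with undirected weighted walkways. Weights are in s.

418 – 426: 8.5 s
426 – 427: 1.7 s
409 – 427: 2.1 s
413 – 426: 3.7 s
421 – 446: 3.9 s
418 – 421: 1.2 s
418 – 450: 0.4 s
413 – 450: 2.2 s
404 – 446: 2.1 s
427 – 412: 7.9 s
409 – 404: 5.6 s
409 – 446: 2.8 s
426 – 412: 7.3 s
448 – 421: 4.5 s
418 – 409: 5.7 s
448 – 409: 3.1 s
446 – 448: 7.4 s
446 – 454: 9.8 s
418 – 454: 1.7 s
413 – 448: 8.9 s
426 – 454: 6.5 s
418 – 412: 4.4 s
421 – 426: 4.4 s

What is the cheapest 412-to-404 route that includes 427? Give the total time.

Best 412 to 427: 412 → 427 costing 7.9
Shortest 427→404: 427 → 409 → 446 → 404 = 7
Total via 427: 7.9 + 7 = 14.9 s.

14.9 s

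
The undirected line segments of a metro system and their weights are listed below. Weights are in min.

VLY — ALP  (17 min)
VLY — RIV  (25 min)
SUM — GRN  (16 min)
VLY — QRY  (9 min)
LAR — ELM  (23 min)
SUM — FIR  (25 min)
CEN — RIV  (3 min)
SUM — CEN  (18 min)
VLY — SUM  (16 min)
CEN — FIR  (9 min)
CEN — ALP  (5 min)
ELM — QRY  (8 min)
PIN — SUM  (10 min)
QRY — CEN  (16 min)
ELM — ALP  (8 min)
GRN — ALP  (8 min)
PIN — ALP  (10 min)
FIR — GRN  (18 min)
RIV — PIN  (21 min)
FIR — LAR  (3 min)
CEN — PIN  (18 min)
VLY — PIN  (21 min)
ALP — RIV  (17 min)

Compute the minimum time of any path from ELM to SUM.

Enumerating some paths:
ELM–ALP–PIN–SUM: 8+10+10 = 28
ELM–ALP–GRN–SUM: 8+8+16 = 32
ELM–ALP–CEN–SUM: 8+5+18 = 31
Cheapest is ELM–ALP–PIN–SUM at 28 min.

28 min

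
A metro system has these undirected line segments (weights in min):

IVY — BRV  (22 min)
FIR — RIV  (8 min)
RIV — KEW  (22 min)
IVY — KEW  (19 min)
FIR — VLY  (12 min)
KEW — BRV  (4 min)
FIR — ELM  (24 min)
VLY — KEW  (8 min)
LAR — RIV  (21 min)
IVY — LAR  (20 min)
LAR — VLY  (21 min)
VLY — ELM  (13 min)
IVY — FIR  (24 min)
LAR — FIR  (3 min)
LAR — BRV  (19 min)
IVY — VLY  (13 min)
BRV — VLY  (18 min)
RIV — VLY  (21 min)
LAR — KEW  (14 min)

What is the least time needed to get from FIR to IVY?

Settle nodes by increasing distance from FIR:
FIR: 0
LAR: 3  (via FIR)
RIV: 8  (via FIR)
VLY: 12  (via FIR)
KEW: 17  (via LAR)
BRV: 21  (via KEW)
IVY: 23  (via LAR)
Shortest route: FIR → LAR → IVY = 23 min.

23 min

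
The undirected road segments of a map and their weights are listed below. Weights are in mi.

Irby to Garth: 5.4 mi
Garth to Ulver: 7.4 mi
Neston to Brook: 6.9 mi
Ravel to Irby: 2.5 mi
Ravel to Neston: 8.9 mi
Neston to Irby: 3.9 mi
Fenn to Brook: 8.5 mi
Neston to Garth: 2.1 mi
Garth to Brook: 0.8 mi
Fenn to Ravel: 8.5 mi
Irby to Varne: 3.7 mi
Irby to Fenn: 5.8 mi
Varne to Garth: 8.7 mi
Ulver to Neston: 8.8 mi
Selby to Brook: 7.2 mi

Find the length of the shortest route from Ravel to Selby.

Running Dijkstra from Ravel:
Ravel: 0
Irby: 2.5  (via Ravel)
Varne: 6.2  (via Irby)
Neston: 6.4  (via Irby)
Garth: 7.9  (via Irby)
Fenn: 8.3  (via Irby)
Brook: 8.7  (via Garth)
Ulver: 15.2  (via Neston)
Selby: 15.9  (via Brook)
Shortest route: Ravel–Irby–Garth–Brook–Selby = 15.9 mi.

15.9 mi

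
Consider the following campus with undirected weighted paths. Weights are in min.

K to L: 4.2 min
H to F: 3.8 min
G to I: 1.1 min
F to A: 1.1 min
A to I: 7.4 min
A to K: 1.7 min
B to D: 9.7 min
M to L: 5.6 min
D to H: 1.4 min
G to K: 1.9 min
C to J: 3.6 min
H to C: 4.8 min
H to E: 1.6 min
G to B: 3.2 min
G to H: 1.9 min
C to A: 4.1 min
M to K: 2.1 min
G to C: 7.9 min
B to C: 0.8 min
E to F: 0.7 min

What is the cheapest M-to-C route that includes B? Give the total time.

Shortest M→B: M → K → G → B = 7.2
Best B to C: B → C costing 0.8
Total via B: 7.2 + 0.8 = 8 min.

8 min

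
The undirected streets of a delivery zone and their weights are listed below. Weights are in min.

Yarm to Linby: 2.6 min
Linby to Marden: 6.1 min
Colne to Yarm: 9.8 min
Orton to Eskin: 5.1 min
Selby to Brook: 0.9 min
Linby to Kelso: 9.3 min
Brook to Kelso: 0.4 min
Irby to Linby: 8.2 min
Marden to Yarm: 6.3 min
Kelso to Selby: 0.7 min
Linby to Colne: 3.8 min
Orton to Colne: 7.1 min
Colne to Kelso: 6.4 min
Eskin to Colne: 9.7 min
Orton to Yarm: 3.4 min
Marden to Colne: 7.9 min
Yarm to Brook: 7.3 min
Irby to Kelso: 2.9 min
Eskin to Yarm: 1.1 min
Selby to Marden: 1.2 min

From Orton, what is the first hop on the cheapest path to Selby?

Candidate routes:
Orton–Yarm–Linby–Marden–Selby: 3.4+2.6+6.1+1.2 = 13.3
Orton–Yarm–Brook–Kelso–Selby: 3.4+7.3+0.4+0.7 = 11.8
Orton–Yarm–Brook–Selby: 3.4+7.3+0.9 = 11.6
Orton–Yarm–Marden–Selby: 3.4+6.3+1.2 = 10.9
Cheapest is Orton–Yarm–Marden–Selby at 10.9 min.
So from Orton the first move is to Yarm.

Yarm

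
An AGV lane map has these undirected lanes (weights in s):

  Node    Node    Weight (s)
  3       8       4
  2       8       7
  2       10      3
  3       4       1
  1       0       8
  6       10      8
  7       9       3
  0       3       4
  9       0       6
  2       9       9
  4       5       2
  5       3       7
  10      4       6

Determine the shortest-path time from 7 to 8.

17 s

Enumerating some paths:
7–9–0–3–8: 3+6+4+4 = 17
7–9–2–10–4–3–8: 3+9+3+6+1+4 = 26
7–9–0–3–4–10–2–8: 3+6+4+1+6+3+7 = 30
7–9–2–8: 3+9+7 = 19
Cheapest is 7–9–0–3–8 at 17 s.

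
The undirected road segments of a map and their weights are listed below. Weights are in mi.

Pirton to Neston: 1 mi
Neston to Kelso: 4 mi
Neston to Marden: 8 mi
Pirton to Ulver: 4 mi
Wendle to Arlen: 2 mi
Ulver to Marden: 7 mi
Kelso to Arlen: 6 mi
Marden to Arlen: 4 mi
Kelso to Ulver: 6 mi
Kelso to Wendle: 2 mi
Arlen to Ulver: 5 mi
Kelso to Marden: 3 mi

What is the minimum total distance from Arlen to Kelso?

4 mi

Shortest distances from Arlen:
Arlen: 0
Wendle: 2  (via Arlen)
Marden: 4  (via Arlen)
Kelso: 4  (via Wendle)
Shortest route: Arlen–Wendle–Kelso = 4 mi.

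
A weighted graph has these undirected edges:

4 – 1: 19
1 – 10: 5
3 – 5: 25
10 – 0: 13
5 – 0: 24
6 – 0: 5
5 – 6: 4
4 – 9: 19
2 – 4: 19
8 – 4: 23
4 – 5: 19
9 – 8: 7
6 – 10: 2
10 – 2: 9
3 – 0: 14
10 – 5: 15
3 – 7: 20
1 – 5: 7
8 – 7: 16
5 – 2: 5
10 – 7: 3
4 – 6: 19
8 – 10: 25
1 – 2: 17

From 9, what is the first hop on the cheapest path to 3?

8

Enumerating some paths:
9 - 8 - 7 - 10 - 0 - 3: 7+16+3+13+14 = 53
9 - 8 - 7 - 3: 7+16+20 = 43
9 - 8 - 10 - 6 - 0 - 3: 7+25+2+5+14 = 53
9 - 8 - 7 - 10 - 6 - 0 - 3: 7+16+3+2+5+14 = 47
Cheapest is 9 - 8 - 7 - 3 at 43.
So from 9 the first move is to 8.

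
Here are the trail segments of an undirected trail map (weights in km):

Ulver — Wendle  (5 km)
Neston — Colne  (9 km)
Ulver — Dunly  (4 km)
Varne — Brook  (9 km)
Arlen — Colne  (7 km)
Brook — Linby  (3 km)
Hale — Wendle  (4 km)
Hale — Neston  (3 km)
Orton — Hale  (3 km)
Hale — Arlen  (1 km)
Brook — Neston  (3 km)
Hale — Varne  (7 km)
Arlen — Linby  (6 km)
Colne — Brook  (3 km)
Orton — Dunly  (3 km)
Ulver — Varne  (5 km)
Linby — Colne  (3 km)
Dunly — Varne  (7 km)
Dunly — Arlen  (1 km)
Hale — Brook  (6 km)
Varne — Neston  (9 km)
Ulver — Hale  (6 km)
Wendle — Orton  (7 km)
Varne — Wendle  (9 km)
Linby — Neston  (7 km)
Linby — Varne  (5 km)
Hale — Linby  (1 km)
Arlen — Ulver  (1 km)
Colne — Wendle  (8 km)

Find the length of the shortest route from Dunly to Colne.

Running Dijkstra from Dunly:
Dunly: 0
Arlen: 1  (via Dunly)
Ulver: 2  (via Arlen)
Hale: 2  (via Arlen)
Linby: 3  (via Hale)
Orton: 3  (via Dunly)
Neston: 5  (via Hale)
Brook: 6  (via Linby)
Wendle: 6  (via Hale)
Colne: 6  (via Linby)
Shortest route: Dunly → Arlen → Hale → Linby → Colne = 6 km.

6 km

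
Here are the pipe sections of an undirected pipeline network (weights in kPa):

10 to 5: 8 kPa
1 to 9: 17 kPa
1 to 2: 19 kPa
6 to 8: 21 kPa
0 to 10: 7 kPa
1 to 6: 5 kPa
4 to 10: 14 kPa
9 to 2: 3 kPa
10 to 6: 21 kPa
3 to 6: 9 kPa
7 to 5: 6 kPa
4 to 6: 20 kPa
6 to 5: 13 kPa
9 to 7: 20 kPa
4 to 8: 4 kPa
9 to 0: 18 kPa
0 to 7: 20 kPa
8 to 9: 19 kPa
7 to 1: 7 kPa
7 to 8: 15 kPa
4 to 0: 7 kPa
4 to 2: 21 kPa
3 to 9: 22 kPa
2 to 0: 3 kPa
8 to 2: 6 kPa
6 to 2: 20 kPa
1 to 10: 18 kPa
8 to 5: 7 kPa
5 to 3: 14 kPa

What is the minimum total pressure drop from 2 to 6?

20 kPa

Enumerating some paths:
2 → 1 → 6: 19+5 = 24
2 → 6: 20 = 20
2 → 9 → 1 → 6: 3+17+5 = 25
The minimum is 20 kPa via 2 → 6.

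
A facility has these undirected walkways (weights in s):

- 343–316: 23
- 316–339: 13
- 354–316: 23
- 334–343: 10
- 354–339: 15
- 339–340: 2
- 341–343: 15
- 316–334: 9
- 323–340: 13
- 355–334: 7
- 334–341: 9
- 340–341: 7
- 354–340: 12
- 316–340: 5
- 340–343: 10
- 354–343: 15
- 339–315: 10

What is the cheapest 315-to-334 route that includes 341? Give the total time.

28 s

Best 315 to 341: 315–339–340–341 costing 19
Best 341 to 334: 341–334 costing 9
Total via 341: 19 + 9 = 28 s.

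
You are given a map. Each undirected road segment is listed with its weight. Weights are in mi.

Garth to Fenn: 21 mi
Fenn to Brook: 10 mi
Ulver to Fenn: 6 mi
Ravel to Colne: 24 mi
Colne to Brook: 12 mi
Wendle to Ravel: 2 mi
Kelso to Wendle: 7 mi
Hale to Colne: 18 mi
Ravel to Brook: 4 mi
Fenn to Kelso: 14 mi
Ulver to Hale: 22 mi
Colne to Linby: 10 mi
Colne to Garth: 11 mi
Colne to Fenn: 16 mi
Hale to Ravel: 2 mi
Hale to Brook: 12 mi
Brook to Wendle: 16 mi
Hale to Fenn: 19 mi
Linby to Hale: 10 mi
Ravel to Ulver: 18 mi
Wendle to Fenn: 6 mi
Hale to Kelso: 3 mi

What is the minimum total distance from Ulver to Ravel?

14 mi

Compare a few routes:
Ulver–Ravel: 18 = 18
Ulver–Fenn–Wendle–Ravel: 6+6+2 = 14
Cheapest is Ulver–Fenn–Wendle–Ravel at 14 mi.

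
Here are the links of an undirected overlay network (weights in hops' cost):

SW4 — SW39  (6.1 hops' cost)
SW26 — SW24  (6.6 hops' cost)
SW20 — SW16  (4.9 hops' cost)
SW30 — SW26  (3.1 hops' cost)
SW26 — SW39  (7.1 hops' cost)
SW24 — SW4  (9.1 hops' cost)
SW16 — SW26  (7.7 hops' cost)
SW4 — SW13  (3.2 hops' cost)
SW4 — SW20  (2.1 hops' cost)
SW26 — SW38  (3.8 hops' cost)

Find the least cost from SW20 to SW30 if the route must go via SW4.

18.4 hops' cost

Best SW20 to SW4: SW20–SW4 costing 2.1
Shortest SW4→SW30: SW4–SW39–SW26–SW30 = 16.3
Total via SW4: 2.1 + 16.3 = 18.4 hops' cost.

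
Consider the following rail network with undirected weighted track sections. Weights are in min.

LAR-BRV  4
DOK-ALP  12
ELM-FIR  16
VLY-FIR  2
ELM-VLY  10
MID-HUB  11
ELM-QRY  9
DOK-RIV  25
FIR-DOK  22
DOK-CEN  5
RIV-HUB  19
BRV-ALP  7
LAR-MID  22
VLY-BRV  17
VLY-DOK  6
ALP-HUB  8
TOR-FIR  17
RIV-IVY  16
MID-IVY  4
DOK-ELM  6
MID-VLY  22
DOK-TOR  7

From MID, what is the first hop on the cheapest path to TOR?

Enumerating some paths:
MID → VLY → FIR → TOR: 22+2+17 = 41
MID → HUB → ALP → DOK → TOR: 11+8+12+7 = 38
MID → VLY → DOK → TOR: 22+6+7 = 35
The minimum is 35 min via MID → VLY → DOK → TOR.
So from MID the first move is to VLY.

VLY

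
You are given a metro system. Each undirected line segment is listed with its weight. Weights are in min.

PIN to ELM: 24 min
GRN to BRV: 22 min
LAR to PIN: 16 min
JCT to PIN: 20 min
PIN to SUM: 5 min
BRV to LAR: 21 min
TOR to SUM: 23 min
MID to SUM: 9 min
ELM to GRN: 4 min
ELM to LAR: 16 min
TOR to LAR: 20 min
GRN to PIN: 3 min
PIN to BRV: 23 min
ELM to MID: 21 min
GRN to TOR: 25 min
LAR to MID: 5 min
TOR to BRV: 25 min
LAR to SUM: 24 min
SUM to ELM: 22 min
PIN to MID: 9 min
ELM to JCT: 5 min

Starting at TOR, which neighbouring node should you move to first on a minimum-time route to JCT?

Compare a few routes:
TOR → GRN → ELM → JCT: 25+4+5 = 34
TOR → LAR → ELM → JCT: 20+16+5 = 41
TOR → SUM → PIN → GRN → ELM → JCT: 23+5+3+4+5 = 40
Cheapest is TOR → GRN → ELM → JCT at 34 min.
So from TOR the first move is to GRN.

GRN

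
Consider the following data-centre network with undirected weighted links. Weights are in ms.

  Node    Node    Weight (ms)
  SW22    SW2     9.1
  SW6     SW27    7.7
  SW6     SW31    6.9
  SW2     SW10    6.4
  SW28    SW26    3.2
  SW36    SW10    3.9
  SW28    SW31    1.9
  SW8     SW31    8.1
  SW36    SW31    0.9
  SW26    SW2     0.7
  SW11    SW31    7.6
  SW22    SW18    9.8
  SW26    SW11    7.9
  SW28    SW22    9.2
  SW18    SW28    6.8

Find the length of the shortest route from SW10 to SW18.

13.5 ms

Enumerating some paths:
SW10 - SW2 - SW26 - SW28 - SW18: 6.4+0.7+3.2+6.8 = 17.1
SW10 - SW2 - SW22 - SW18: 6.4+9.1+9.8 = 25.3
SW10 - SW36 - SW31 - SW28 - SW22 - SW18: 3.9+0.9+1.9+9.2+9.8 = 25.7
SW10 - SW36 - SW31 - SW28 - SW18: 3.9+0.9+1.9+6.8 = 13.5
Cheapest is SW10 - SW36 - SW31 - SW28 - SW18 at 13.5 ms.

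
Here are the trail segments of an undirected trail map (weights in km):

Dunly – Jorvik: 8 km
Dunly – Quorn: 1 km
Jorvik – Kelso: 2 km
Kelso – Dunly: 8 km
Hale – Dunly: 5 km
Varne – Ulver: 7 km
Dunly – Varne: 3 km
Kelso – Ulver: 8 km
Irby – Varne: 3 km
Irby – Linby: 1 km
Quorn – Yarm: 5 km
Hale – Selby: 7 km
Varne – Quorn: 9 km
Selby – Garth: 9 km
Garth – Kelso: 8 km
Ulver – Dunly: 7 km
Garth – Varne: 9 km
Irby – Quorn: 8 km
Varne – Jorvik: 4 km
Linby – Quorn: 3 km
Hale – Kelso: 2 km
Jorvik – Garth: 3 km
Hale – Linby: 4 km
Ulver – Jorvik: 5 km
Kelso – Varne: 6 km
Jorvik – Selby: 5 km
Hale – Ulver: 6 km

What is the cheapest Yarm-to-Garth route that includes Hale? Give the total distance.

Best Yarm to Hale: Yarm → Quorn → Dunly → Hale costing 11
Best Hale to Garth: Hale → Kelso → Jorvik → Garth costing 7
Total via Hale: 11 + 7 = 18 km.

18 km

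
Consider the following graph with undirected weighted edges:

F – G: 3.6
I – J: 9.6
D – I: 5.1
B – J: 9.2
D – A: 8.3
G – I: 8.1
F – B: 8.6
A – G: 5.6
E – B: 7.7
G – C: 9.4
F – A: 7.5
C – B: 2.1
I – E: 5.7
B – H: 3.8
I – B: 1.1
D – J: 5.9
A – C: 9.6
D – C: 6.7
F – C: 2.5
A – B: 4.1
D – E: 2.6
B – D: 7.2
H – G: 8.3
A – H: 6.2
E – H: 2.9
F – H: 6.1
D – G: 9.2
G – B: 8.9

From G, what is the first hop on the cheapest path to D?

D

Enumerating some paths:
G - D: 9.2 = 9.2
G - F - C - D: 3.6+2.5+6.7 = 12.8
Cheapest is G - D at 9.2.
So from G the first move is to D.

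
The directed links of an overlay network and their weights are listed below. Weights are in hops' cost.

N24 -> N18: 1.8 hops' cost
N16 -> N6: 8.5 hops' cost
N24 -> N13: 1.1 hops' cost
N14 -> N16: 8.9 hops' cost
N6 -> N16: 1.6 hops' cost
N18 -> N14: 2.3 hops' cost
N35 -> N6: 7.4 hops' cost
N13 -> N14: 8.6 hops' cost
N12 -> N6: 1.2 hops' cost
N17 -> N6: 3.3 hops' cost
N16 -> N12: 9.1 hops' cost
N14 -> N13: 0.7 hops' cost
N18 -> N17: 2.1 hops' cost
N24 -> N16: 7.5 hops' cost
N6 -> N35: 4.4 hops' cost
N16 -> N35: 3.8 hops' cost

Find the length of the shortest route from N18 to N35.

Running Dijkstra from N18:
N18: 0
N17: 2.1  (via N18)
N14: 2.3  (via N18)
N13: 3  (via N14)
N6: 5.4  (via N17)
N16: 7  (via N6)
N35: 9.8  (via N6)
Shortest route: N18 → N17 → N6 → N35 = 9.8 hops' cost.

9.8 hops' cost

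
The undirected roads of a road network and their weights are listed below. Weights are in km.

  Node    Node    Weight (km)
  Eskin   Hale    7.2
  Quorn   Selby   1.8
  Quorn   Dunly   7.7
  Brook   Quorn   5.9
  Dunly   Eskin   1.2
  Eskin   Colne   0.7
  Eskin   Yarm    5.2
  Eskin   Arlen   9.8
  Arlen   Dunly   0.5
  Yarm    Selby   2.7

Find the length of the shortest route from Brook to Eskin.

14.8 km

Running Dijkstra from Brook:
Brook: 0
Quorn: 5.9  (via Brook)
Selby: 7.7  (via Quorn)
Yarm: 10.4  (via Selby)
Dunly: 13.6  (via Quorn)
Arlen: 14.1  (via Dunly)
Eskin: 14.8  (via Dunly)
Shortest route: Brook → Quorn → Dunly → Eskin = 14.8 km.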